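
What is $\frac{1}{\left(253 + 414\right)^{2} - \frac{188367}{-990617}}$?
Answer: $\frac{990617}{440714794880} \approx 2.2478 \cdot 10^{-6}$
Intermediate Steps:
$\frac{1}{\left(253 + 414\right)^{2} - \frac{188367}{-990617}} = \frac{1}{667^{2} - - \frac{188367}{990617}} = \frac{1}{444889 + \frac{188367}{990617}} = \frac{1}{\frac{440714794880}{990617}} = \frac{990617}{440714794880}$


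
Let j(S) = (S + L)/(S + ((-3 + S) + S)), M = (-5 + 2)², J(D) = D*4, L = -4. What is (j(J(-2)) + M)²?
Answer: 7225/81 ≈ 89.198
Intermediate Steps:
J(D) = 4*D
M = 9 (M = (-3)² = 9)
j(S) = (-4 + S)/(-3 + 3*S) (j(S) = (S - 4)/(S + ((-3 + S) + S)) = (-4 + S)/(S + (-3 + 2*S)) = (-4 + S)/(-3 + 3*S))
(j(J(-2)) + M)² = ((-4 + 4*(-2))/(3*(-1 + 4*(-2))) + 9)² = ((-4 - 8)/(3*(-1 - 8)) + 9)² = ((⅓)*(-12)/(-9) + 9)² = ((⅓)*(-⅑)*(-12) + 9)² = (4/9 + 9)² = (85/9)² = 7225/81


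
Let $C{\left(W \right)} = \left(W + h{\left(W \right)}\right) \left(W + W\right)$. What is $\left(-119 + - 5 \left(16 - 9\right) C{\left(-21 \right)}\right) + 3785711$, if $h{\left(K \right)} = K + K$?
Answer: $3692982$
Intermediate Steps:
$h{\left(K \right)} = 2 K$
$C{\left(W \right)} = 6 W^{2}$ ($C{\left(W \right)} = \left(W + 2 W\right) \left(W + W\right) = 3 W 2 W = 6 W^{2}$)
$\left(-119 + - 5 \left(16 - 9\right) C{\left(-21 \right)}\right) + 3785711 = \left(-119 + - 5 \left(16 - 9\right) 6 \left(-21\right)^{2}\right) + 3785711 = \left(-119 + \left(-5\right) 7 \cdot 6 \cdot 441\right) + 3785711 = \left(-119 - 92610\right) + 3785711 = -92729 + 3785711 = 3692982$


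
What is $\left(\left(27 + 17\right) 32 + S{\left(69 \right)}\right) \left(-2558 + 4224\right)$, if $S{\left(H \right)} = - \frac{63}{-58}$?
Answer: $\frac{68078591}{29} \approx 2.3475 \cdot 10^{6}$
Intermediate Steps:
$S{\left(H \right)} = \frac{63}{58}$ ($S{\left(H \right)} = \left(-63\right) \left(- \frac{1}{58}\right) = \frac{63}{58}$)
$\left(\left(27 + 17\right) 32 + S{\left(69 \right)}\right) \left(-2558 + 4224\right) = \left(\left(27 + 17\right) 32 + \frac{63}{58}\right) \left(-2558 + 4224\right) = \left(44 \cdot 32 + \frac{63}{58}\right) 1666 = \left(1408 + \frac{63}{58}\right) 1666 = \frac{81727}{58} \cdot 1666 = \frac{68078591}{29}$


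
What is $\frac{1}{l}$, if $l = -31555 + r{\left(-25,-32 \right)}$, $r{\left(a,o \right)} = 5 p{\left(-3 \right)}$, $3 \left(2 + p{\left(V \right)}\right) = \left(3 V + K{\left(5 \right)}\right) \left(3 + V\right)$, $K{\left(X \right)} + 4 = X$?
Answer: $- \frac{1}{31565} \approx -3.1681 \cdot 10^{-5}$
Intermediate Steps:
$K{\left(X \right)} = -4 + X$
$p{\left(V \right)} = -2 + \frac{\left(1 + 3 V\right) \left(3 + V\right)}{3}$ ($p{\left(V \right)} = -2 + \frac{\left(3 V + \left(-4 + 5\right)\right) \left(3 + V\right)}{3} = -2 + \frac{\left(3 V + 1\right) \left(3 + V\right)}{3} = -2 + \frac{\left(1 + 3 V\right) \left(3 + V\right)}{3}$)
$r{\left(a,o \right)} = -10$ ($r{\left(a,o \right)} = 5 \left(-1 + \left(-3\right)^{2} + \frac{10}{3} \left(-3\right)\right) = 5 \left(-1 + 9 - 10\right) = 5 \left(-2\right) = -10$)
$l = -31565$ ($l = -31555 - 10 = -31565$)
$\frac{1}{l} = \frac{1}{-31565} = - \frac{1}{31565}$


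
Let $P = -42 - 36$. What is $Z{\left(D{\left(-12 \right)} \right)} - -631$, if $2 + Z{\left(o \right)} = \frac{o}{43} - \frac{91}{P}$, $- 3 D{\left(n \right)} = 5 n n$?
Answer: $\frac{161143}{258} \approx 624.58$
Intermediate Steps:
$P = -78$
$D{\left(n \right)} = - \frac{5 n^{2}}{3}$ ($D{\left(n \right)} = - \frac{5 n n}{3} = - \frac{5 n^{2}}{3}$)
$Z{\left(o \right)} = - \frac{5}{6} + \frac{o}{43}$ ($Z{\left(o \right)} = -2 + \left(\frac{o}{43} - \frac{91}{-78}\right) = -2 + \left(o \frac{1}{43} - - \frac{7}{6}\right) = -2 + \left(\frac{o}{43} + \frac{7}{6}\right) = -2 + \left(\frac{7}{6} + \frac{o}{43}\right) = - \frac{5}{6} + \frac{o}{43}$)
$Z{\left(D{\left(-12 \right)} \right)} - -631 = \left(- \frac{5}{6} + \frac{\left(- \frac{5}{3}\right) \left(-12\right)^{2}}{43}\right) - -631 = \left(- \frac{5}{6} + \frac{\left(- \frac{5}{3}\right) 144}{43}\right) + 631 = \left(- \frac{5}{6} + \frac{1}{43} \left(-240\right)\right) + 631 = \left(- \frac{5}{6} - \frac{240}{43}\right) + 631 = - \frac{1655}{258} + 631 = \frac{161143}{258}$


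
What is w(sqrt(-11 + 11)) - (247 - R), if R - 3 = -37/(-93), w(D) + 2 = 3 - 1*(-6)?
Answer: -22004/93 ≈ -236.60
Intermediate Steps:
w(D) = 7 (w(D) = -2 + (3 - 1*(-6)) = -2 + (3 + 6) = -2 + 9 = 7)
R = 316/93 (R = 3 - 37/(-93) = 3 - 37*(-1/93) = 3 + 37/93 = 316/93 ≈ 3.3979)
w(sqrt(-11 + 11)) - (247 - R) = 7 - (247 - 1*316/93) = 7 - (247 - 316/93) = 7 - 1*22655/93 = 7 - 22655/93 = -22004/93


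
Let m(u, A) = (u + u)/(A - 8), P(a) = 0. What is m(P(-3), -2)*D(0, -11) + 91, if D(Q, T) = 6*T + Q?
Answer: 91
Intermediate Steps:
D(Q, T) = Q + 6*T
m(u, A) = 2*u/(-8 + A) (m(u, A) = (2*u)/(-8 + A) = 2*u/(-8 + A))
m(P(-3), -2)*D(0, -11) + 91 = (2*0/(-8 - 2))*(0 + 6*(-11)) + 91 = (2*0/(-10))*(0 - 66) + 91 = (2*0*(-⅒))*(-66) + 91 = 0*(-66) + 91 = 0 + 91 = 91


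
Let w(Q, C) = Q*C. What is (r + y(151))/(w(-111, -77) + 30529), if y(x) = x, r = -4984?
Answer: -4833/39076 ≈ -0.12368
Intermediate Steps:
w(Q, C) = C*Q
(r + y(151))/(w(-111, -77) + 30529) = (-4984 + 151)/(-77*(-111) + 30529) = -4833/(8547 + 30529) = -4833/39076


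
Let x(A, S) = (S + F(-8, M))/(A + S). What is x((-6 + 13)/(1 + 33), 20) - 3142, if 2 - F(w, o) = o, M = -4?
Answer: -2157670/687 ≈ -3140.7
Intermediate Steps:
F(w, o) = 2 - o
x(A, S) = (6 + S)/(A + S) (x(A, S) = (S + (2 - 1*(-4)))/(A + S) = (S + (2 + 4))/(A + S) = (S + 6)/(A + S) = (6 + S)/(A + S))
x((-6 + 13)/(1 + 33), 20) - 3142 = (6 + 20)/((-6 + 13)/(1 + 33) + 20) - 3142 = 26/(7/34 + 20) - 3142 = 26/(687/34) - 3142 = (34/687)*26 - 3142 = 884/687 - 3142 = -2157670/687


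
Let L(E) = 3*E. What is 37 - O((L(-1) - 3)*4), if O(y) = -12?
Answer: 49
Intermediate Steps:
37 - O((L(-1) - 3)*4) = 37 - 1*(-12) = 37 + 12 = 49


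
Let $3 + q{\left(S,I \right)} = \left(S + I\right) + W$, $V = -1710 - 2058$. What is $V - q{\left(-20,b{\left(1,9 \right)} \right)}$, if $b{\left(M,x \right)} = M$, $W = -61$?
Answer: $-3685$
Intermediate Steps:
$V = -3768$
$q{\left(S,I \right)} = -64 + I + S$ ($q{\left(S,I \right)} = -3 - \left(61 - I - S\right) = -3 + \left(-61 + I + S\right) = -64 + I + S$)
$V - q{\left(-20,b{\left(1,9 \right)} \right)} = -3768 - \left(-64 + 1 - 20\right) = -3768 - -83 = -3768 + 83 = -3685$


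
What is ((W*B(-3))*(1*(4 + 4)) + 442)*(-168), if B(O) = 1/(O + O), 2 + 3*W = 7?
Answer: -221648/3 ≈ -73883.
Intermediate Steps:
W = 5/3 (W = -2/3 + (1/3)*7 = -2/3 + 7/3 = 5/3 ≈ 1.6667)
B(O) = 1/(2*O)
((W*B(-3))*(1*(4 + 4)) + 442)*(-168) = ((5*((1/2)/(-3))/3)*(1*(4 + 4)) + 442)*(-168) = ((5*((1/2)*(-1/3))/3)*(1*8) + 442)*(-168) = (((5/3)*(-1/6))*8 + 442)*(-168) = (-5/18*8 + 442)*(-168) = (-20/9 + 442)*(-168) = (3958/9)*(-168) = -221648/3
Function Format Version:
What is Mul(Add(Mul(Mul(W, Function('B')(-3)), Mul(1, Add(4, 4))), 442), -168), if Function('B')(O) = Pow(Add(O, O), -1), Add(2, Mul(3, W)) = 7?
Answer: Rational(-221648, 3) ≈ -73883.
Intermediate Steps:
W = Rational(5, 3) (W = Add(Rational(-2, 3), Mul(Rational(1, 3), 7)) = Add(Rational(-2, 3), Rational(7, 3)) = Rational(5, 3) ≈ 1.6667)
Function('B')(O) = Mul(Rational(1, 2), Pow(O, -1)) (Function('B')(O) = Pow(Mul(2, O), -1) = Mul(Rational(1, 2), Pow(O, -1)))
Mul(Add(Mul(Mul(W, Function('B')(-3)), Mul(1, Add(4, 4))), 442), -168) = Mul(Add(Mul(Mul(Rational(5, 3), Mul(Rational(1, 2), Pow(-3, -1))), Mul(1, Add(4, 4))), 442), -168) = Mul(Add(Mul(Mul(Rational(5, 3), Mul(Rational(1, 2), Rational(-1, 3))), Mul(1, 8)), 442), -168) = Mul(Add(Mul(Mul(Rational(5, 3), Rational(-1, 6)), 8), 442), -168) = Mul(Add(Mul(Rational(-5, 18), 8), 442), -168) = Mul(Add(Rational(-20, 9), 442), -168) = Mul(Rational(3958, 9), -168) = Rational(-221648, 3)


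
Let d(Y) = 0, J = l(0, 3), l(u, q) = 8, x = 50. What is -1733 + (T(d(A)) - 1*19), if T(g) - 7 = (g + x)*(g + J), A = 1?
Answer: -1345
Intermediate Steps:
J = 8
T(g) = 7 + (8 + g)*(50 + g) (T(g) = 7 + (g + 50)*(g + 8) = 7 + (50 + g)*(8 + g) = 7 + (8 + g)*(50 + g))
-1733 + (T(d(A)) - 1*19) = -1733 + ((407 + 0**2 + 58*0) - 1*19) = -1733 + ((407 + 0 + 0) - 19) = -1733 + (407 - 19) = -1733 + 388 = -1345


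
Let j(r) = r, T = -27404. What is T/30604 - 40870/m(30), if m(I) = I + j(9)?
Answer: -312963559/298389 ≈ -1048.8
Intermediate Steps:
m(I) = 9 + I (m(I) = I + 9 = 9 + I)
T/30604 - 40870/m(30) = -27404/30604 - 40870/(9 + 30) = -27404*1/30604 - 40870/39 = -6851/7651 - 40870*1/39 = -6851/7651 - 40870/39 = -312963559/298389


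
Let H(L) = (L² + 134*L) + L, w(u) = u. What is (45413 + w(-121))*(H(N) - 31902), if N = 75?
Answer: -731556384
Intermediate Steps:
H(L) = L² + 135*L
(45413 + w(-121))*(H(N) - 31902) = (45413 - 121)*(75*(135 + 75) - 31902) = 45292*(75*210 - 31902) = 45292*(15750 - 31902) = 45292*(-16152) = -731556384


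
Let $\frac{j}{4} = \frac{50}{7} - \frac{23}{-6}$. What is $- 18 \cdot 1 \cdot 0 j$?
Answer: $0$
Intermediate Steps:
$j = \frac{922}{21}$ ($j = 4 \left(\frac{50}{7} - \frac{23}{-6}\right) = 4 \left(50 \cdot \frac{1}{7} - - \frac{23}{6}\right) = 4 \left(\frac{50}{7} + \frac{23}{6}\right) = 4 \cdot \frac{461}{42} = \frac{922}{21} \approx 43.905$)
$- 18 \cdot 1 \cdot 0 j = - 18 \cdot 1 \cdot 0 \cdot \frac{922}{21} = \left(-18\right) 0 \cdot \frac{922}{21} = 0 \cdot \frac{922}{21} = 0$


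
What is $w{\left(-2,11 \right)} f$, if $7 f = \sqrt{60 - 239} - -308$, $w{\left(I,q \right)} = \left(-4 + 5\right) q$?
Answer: $484 + \frac{11 i \sqrt{179}}{7} \approx 484.0 + 21.024 i$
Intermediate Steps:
$w{\left(I,q \right)} = q$ ($w{\left(I,q \right)} = 1 q = q$)
$f = 44 + \frac{i \sqrt{179}}{7}$ ($f = \frac{\sqrt{60 - 239} - -308}{7} = \frac{\sqrt{-179} + 308}{7} = \frac{i \sqrt{179} + 308}{7} = \frac{308 + i \sqrt{179}}{7} = 44 + \frac{i \sqrt{179}}{7} \approx 44.0 + 1.9113 i$)
$w{\left(-2,11 \right)} f = 11 \left(44 + \frac{i \sqrt{179}}{7}\right) = 484 + \frac{11 i \sqrt{179}}{7}$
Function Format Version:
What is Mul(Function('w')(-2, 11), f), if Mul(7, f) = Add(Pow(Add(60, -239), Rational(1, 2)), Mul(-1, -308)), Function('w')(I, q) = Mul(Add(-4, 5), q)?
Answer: Add(484, Mul(Rational(11, 7), I, Pow(179, Rational(1, 2)))) ≈ Add(484.00, Mul(21.024, I))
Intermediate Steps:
Function('w')(I, q) = q (Function('w')(I, q) = Mul(1, q) = q)
f = Add(44, Mul(Rational(1, 7), I, Pow(179, Rational(1, 2)))) (f = Mul(Rational(1, 7), Add(Pow(Add(60, -239), Rational(1, 2)), Mul(-1, -308))) = Mul(Rational(1, 7), Add(Pow(-179, Rational(1, 2)), 308)) = Mul(Rational(1, 7), Add(Mul(I, Pow(179, Rational(1, 2))), 308)) = Mul(Rational(1, 7), Add(308, Mul(I, Pow(179, Rational(1, 2))))) = Add(44, Mul(Rational(1, 7), I, Pow(179, Rational(1, 2)))) ≈ Add(44.000, Mul(1.9113, I)))
Mul(Function('w')(-2, 11), f) = Mul(11, Add(44, Mul(Rational(1, 7), I, Pow(179, Rational(1, 2))))) = Add(484, Mul(Rational(11, 7), I, Pow(179, Rational(1, 2))))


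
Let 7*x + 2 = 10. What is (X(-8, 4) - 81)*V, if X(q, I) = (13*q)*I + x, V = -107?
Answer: 371397/7 ≈ 53057.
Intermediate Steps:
x = 8/7 (x = -2/7 + (⅐)*10 = -2/7 + 10/7 = 8/7 ≈ 1.1429)
X(q, I) = 8/7 + 13*I*q (X(q, I) = (13*q)*I + 8/7 = 13*I*q + 8/7 = 8/7 + 13*I*q)
(X(-8, 4) - 81)*V = ((8/7 + 13*4*(-8)) - 81)*(-107) = ((8/7 - 416) - 81)*(-107) = (-2904/7 - 81)*(-107) = -3471/7*(-107) = 371397/7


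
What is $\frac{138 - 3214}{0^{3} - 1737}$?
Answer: $\frac{3076}{1737} \approx 1.7709$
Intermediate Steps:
$\frac{138 - 3214}{0^{3} - 1737} = - \frac{3076}{0 - 1737} = - \frac{3076}{-1737} = \left(-3076\right) \left(- \frac{1}{1737}\right) = \frac{3076}{1737}$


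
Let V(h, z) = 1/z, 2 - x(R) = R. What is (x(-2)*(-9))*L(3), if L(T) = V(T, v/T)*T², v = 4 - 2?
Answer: -486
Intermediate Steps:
v = 2
x(R) = 2 - R
L(T) = T³/2 (L(T) = T²/((2/T)) = (T/2)*T² = T³/2)
(x(-2)*(-9))*L(3) = ((2 - 1*(-2))*(-9))*((½)*3³) = ((2 + 2)*(-9))*((½)*27) = (4*(-9))*(27/2) = -36*27/2 = -486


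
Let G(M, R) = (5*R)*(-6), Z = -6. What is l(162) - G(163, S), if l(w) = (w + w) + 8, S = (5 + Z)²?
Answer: 362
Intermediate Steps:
S = 1 (S = (5 - 6)² = (-1)² = 1)
l(w) = 8 + 2*w (l(w) = 2*w + 8 = 8 + 2*w)
G(M, R) = -30*R
l(162) - G(163, S) = (8 + 2*162) - (-30) = (8 + 324) - 1*(-30) = 332 + 30 = 362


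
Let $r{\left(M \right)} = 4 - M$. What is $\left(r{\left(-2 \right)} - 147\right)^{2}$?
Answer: $19881$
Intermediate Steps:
$\left(r{\left(-2 \right)} - 147\right)^{2} = \left(\left(4 - -2\right) - 147\right)^{2} = \left(\left(4 + 2\right) - 147\right)^{2} = \left(6 - 147\right)^{2} = \left(-141\right)^{2} = 19881$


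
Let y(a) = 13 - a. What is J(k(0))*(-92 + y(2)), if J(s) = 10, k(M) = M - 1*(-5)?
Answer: -810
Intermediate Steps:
k(M) = 5 + M (k(M) = M + 5 = 5 + M)
J(k(0))*(-92 + y(2)) = 10*(-92 + (13 - 1*2)) = 10*(-92 + (13 - 2)) = 10*(-92 + 11) = 10*(-81) = -810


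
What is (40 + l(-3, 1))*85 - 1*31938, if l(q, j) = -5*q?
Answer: -27263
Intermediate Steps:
(40 + l(-3, 1))*85 - 1*31938 = (40 - 5*(-3))*85 - 1*31938 = (40 + 15)*85 - 31938 = 55*85 - 31938 = 4675 - 31938 = -27263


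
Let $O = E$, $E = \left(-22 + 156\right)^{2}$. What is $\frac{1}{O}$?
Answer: $\frac{1}{17956} \approx 5.5692 \cdot 10^{-5}$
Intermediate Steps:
$E = 17956$ ($E = 134^{2} = 17956$)
$O = 17956$
$\frac{1}{O} = \frac{1}{17956}$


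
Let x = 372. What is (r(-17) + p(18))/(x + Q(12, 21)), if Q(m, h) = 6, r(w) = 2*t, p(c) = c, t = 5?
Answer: 2/27 ≈ 0.074074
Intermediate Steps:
r(w) = 10 (r(w) = 2*5 = 10)
(r(-17) + p(18))/(x + Q(12, 21)) = (10 + 18)/(372 + 6) = 28/378 = 28*(1/378) = 2/27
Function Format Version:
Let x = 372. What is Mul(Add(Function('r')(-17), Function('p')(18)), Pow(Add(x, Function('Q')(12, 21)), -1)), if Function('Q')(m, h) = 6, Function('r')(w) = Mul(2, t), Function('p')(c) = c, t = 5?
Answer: Rational(2, 27) ≈ 0.074074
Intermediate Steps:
Function('r')(w) = 10 (Function('r')(w) = Mul(2, 5) = 10)
Mul(Add(Function('r')(-17), Function('p')(18)), Pow(Add(x, Function('Q')(12, 21)), -1)) = Mul(Add(10, 18), Pow(Add(372, 6), -1)) = Mul(28, Pow(378, -1)) = Mul(28, Rational(1, 378)) = Rational(2, 27)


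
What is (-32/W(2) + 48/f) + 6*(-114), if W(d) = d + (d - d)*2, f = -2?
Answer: -724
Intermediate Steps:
W(d) = d (W(d) = d + 0*2 = d + 0 = d)
(-32/W(2) + 48/f) + 6*(-114) = (-32/2 + 48/(-2)) + 6*(-114) = (-32*½ + 48*(-½)) - 684 = (-16 - 24) - 684 = -40 - 684 = -724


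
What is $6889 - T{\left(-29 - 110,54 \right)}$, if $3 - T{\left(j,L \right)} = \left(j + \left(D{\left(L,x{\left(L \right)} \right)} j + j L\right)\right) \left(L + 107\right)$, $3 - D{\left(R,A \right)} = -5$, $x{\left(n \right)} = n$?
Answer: $-1402991$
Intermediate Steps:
$D{\left(R,A \right)} = 8$ ($D{\left(R,A \right)} = 3 - -5 = 3 + 5 = 8$)
$T{\left(j,L \right)} = 3 - \left(107 + L\right) \left(9 j + L j\right)$ ($T{\left(j,L \right)} = 3 - \left(j + \left(8 j + j L\right)\right) \left(L + 107\right) = 3 - \left(j + \left(8 j + L j\right)\right) \left(107 + L\right) = 3 - \left(9 j + L j\right) \left(107 + L\right) = 3 - \left(107 + L\right) \left(9 j + L j\right)$)
$6889 - T{\left(-29 - 110,54 \right)} = 6889 - \left(3 - 963 \left(-29 - 110\right) - \left(-29 - 110\right) 54^{2} - 6264 \left(-29 - 110\right)\right) = 6889 - \left(3 - 963 \left(-29 - 110\right) - \left(-29 - 110\right) 2916 - 6264 \left(-29 - 110\right)\right) = 6889 - \left(3 - -133857 - \left(-139\right) 2916 - 6264 \left(-139\right)\right) = 6889 - \left(3 + 133857 + 405324 + 870696\right) = 6889 - 1409880 = -1402991$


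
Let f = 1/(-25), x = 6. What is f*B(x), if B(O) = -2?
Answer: 2/25 ≈ 0.080000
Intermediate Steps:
f = -1/25 ≈ -0.040000
f*B(x) = -1/25*(-2) = 2/25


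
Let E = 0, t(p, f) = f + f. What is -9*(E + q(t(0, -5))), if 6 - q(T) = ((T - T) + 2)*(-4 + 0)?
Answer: -126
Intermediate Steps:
t(p, f) = 2*f
q(T) = 14 (q(T) = 6 - ((T - T) + 2)*(-4 + 0) = 6 - (0 + 2)*(-4) = 6 - 2*(-4) = 6 - 1*(-8) = 6 + 8 = 14)
-9*(E + q(t(0, -5))) = -9*(0 + 14) = -9*14 = -126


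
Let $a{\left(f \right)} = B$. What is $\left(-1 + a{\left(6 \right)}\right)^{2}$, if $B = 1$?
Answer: $0$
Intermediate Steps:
$a{\left(f \right)} = 1$
$\left(-1 + a{\left(6 \right)}\right)^{2} = \left(-1 + 1\right)^{2} = 0^{2} = 0$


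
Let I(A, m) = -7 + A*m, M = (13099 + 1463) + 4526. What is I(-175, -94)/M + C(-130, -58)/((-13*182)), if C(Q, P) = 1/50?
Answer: 486296953/564527600 ≈ 0.86142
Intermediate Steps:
M = 19088 (M = 14562 + 4526 = 19088)
C(Q, P) = 1/50
I(-175, -94)/M + C(-130, -58)/((-13*182)) = (-7 - 175*(-94))/19088 + 1/(50*((-13*182))) = (-7 + 16450)*(1/19088) + (1/50)/(-2366) = 16443*(1/19088) + (1/50)*(-1/2366) = 16443/19088 - 1/118300 = 486296953/564527600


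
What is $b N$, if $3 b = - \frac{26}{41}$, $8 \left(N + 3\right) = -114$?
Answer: $\frac{299}{82} \approx 3.6463$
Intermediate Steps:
$N = - \frac{69}{4}$ ($N = -3 + \frac{1}{8} \left(-114\right) = -3 - \frac{57}{4} = - \frac{69}{4} \approx -17.25$)
$b = - \frac{26}{123}$ ($b = \frac{\left(-26\right) \frac{1}{41}}{3} = \frac{1}{3} \left(- \frac{26}{41}\right) = - \frac{26}{123} \approx -0.21138$)
$b N = \left(- \frac{26}{123}\right) \left(- \frac{69}{4}\right) = \frac{299}{82}$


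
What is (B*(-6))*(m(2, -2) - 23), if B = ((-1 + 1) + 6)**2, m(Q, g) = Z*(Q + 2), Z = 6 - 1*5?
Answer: 4104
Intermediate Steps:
Z = 1 (Z = 6 - 5 = 1)
m(Q, g) = 2 + Q (m(Q, g) = 1*(Q + 2) = 1*(2 + Q) = 2 + Q)
B = 36 (B = (0 + 6)**2 = 6**2 = 36)
(B*(-6))*(m(2, -2) - 23) = (36*(-6))*((2 + 2) - 23) = -216*(4 - 23) = -216*(-19) = 4104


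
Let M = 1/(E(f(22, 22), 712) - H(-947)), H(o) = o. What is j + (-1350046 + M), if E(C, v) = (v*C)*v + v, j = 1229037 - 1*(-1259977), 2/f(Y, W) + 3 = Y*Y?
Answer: 2063658533737/1811867 ≈ 1.1390e+6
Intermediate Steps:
f(Y, W) = 2/(-3 + Y²) (f(Y, W) = 2/(-3 + Y*Y) = 2/(-3 + Y²))
j = 2489014 (j = 1229037 + 1259977 = 2489014)
E(C, v) = v + C*v² (E(C, v) = (C*v)*v + v = C*v² + v = v + C*v²)
M = 481/1811867 (M = 1/(712*(1 + (2/(-3 + 22²))*712) - 1*(-947)) = 1/(712*(1 + (2/(-3 + 484))*712) + 947) = 1/(712*(1 + (2/481)*712) + 947) = 1/(712*(1 + 1424/481) + 947) = 1/(712*(1905/481) + 947) = 1/(1356360/481 + 947) = 1/(1811867/481) = 481/1811867 ≈ 0.00026547)
j + (-1350046 + M) = 2489014 + (-1350046 + 481/1811867) = 2489014 - 2446103795401/1811867 = 2063658533737/1811867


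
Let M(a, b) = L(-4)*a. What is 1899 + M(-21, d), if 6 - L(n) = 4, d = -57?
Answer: 1857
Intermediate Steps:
L(n) = 2 (L(n) = 6 - 1*4 = 6 - 4 = 2)
M(a, b) = 2*a
1899 + M(-21, d) = 1899 + 2*(-21) = 1899 - 42 = 1857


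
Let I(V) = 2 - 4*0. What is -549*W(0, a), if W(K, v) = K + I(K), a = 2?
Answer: -1098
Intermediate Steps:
I(V) = 2 (I(V) = 2 + 0 = 2)
W(K, v) = 2 + K (W(K, v) = K + 2 = 2 + K)
-549*W(0, a) = -549*(2 + 0) = -549*2 = -1098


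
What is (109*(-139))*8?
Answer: -121208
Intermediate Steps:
(109*(-139))*8 = -15151*8 = -121208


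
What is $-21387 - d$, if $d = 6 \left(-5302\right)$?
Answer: $10425$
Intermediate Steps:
$d = -31812$
$-21387 - d = -21387 - -31812 = -21387 + 31812 = 10425$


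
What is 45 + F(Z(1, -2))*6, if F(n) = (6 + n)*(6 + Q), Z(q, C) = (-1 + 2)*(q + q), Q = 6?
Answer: 621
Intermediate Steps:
Z(q, C) = 2*q (Z(q, C) = 1*(2*q) = 2*q)
F(n) = 72 + 12*n (F(n) = (6 + n)*(6 + 6) = (6 + n)*12 = 72 + 12*n)
45 + F(Z(1, -2))*6 = 45 + (72 + 12*(2*1))*6 = 45 + (72 + 12*2)*6 = 45 + (72 + 24)*6 = 45 + 96*6 = 45 + 576 = 621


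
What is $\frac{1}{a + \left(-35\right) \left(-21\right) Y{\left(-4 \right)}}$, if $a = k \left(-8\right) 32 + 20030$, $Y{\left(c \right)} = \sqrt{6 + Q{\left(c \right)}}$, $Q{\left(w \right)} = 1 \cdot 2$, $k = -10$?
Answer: $\frac{251}{5622070} - \frac{49 \sqrt{2}}{16866210} \approx 4.0537 \cdot 10^{-5}$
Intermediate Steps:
$Q{\left(w \right)} = 2$
$Y{\left(c \right)} = 2 \sqrt{2}$ ($Y{\left(c \right)} = \sqrt{6 + 2} = \sqrt{8} = 2 \sqrt{2}$)
$a = 22590$ ($a = \left(-10\right) \left(-8\right) 32 + 20030 = 80 \cdot 32 + 20030 = 2560 + 20030 = 22590$)
$\frac{1}{a + \left(-35\right) \left(-21\right) Y{\left(-4 \right)}} = \frac{1}{22590 + \left(-35\right) \left(-21\right) 2 \sqrt{2}} = \frac{1}{22590 + 735 \cdot 2 \sqrt{2}} = \frac{1}{22590 + 1470 \sqrt{2}}$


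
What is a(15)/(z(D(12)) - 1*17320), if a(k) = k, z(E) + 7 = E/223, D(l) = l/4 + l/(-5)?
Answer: -16725/19319602 ≈ -0.00086570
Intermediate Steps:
D(l) = l/20 (D(l) = l*(¼) + l*(-⅕) = l/4 - l/5 = l/20)
z(E) = -7 + E/223
a(15)/(z(D(12)) - 1*17320) = 15/((-7 + ((1/20)*12)/223) - 1*17320) = 15/((-7 + (1/223)*(⅗)) - 17320) = 15/((-7 + 3/1115) - 17320) = 15/(-7802/1115 - 17320) = 15/(-19319602/1115) = 15*(-1115/19319602) = -16725/19319602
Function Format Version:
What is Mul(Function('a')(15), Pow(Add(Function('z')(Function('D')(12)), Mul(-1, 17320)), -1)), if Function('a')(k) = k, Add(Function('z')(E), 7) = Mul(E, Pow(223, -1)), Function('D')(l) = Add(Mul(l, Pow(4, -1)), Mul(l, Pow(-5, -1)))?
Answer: Rational(-16725, 19319602) ≈ -0.00086570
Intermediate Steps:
Function('D')(l) = Mul(Rational(1, 20), l) (Function('D')(l) = Add(Mul(l, Rational(1, 4)), Mul(l, Rational(-1, 5))) = Add(Mul(Rational(1, 4), l), Mul(Rational(-1, 5), l)) = Mul(Rational(1, 20), l))
Function('z')(E) = Add(-7, Mul(Rational(1, 223), E)) (Function('z')(E) = Add(-7, Mul(E, Pow(223, -1))) = Add(-7, Mul(E, Rational(1, 223))) = Add(-7, Mul(Rational(1, 223), E)))
Mul(Function('a')(15), Pow(Add(Function('z')(Function('D')(12)), Mul(-1, 17320)), -1)) = Mul(15, Pow(Add(Add(-7, Mul(Rational(1, 223), Mul(Rational(1, 20), 12))), Mul(-1, 17320)), -1)) = Mul(15, Pow(Add(Add(-7, Mul(Rational(1, 223), Rational(3, 5))), -17320), -1)) = Mul(15, Pow(Add(Add(-7, Rational(3, 1115)), -17320), -1)) = Mul(15, Pow(Add(Rational(-7802, 1115), -17320), -1)) = Mul(15, Pow(Rational(-19319602, 1115), -1)) = Mul(15, Rational(-1115, 19319602)) = Rational(-16725, 19319602)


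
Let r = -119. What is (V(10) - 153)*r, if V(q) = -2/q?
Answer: 91154/5 ≈ 18231.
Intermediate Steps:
(V(10) - 153)*r = (-2/10 - 153)*(-119) = (-2*1/10 - 153)*(-119) = (-1/5 - 153)*(-119) = -766/5*(-119) = 91154/5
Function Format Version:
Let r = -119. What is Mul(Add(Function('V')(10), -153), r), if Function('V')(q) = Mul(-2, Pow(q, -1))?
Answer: Rational(91154, 5) ≈ 18231.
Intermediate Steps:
Mul(Add(Function('V')(10), -153), r) = Mul(Add(Mul(-2, Pow(10, -1)), -153), -119) = Mul(Add(Mul(-2, Rational(1, 10)), -153), -119) = Mul(Add(Rational(-1, 5), -153), -119) = Mul(Rational(-766, 5), -119) = Rational(91154, 5)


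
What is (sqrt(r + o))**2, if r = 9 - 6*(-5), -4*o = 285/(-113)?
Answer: 17913/452 ≈ 39.631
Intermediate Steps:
o = 285/452 (o = -285/(4*(-113)) = -285*(-1)/(4*113) = -1/4*(-285/113) = 285/452 ≈ 0.63053)
r = 39 (r = 9 + 30 = 39)
(sqrt(r + o))**2 = (sqrt(39 + 285/452))**2 = (sqrt(17913/452))**2 = (sqrt(2024169)/226)**2 = 17913/452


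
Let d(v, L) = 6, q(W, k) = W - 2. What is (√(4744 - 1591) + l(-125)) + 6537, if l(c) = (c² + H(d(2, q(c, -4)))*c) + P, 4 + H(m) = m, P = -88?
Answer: 21824 + √3153 ≈ 21880.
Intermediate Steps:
q(W, k) = -2 + W
H(m) = -4 + m
l(c) = -88 + c² + 2*c (l(c) = (c² + (-4 + 6)*c) - 88 = (c² + 2*c) - 88 = -88 + c² + 2*c)
(√(4744 - 1591) + l(-125)) + 6537 = (√(4744 - 1591) + (-88 + (-125)² + 2*(-125))) + 6537 = (√3153 + (-88 + 15625 - 250)) + 6537 = (√3153 + 15287) + 6537 = (15287 + √3153) + 6537 = 21824 + √3153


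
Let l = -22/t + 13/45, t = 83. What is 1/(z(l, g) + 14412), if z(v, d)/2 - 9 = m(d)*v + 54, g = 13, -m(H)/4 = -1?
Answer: 3735/54300142 ≈ 6.8784e-5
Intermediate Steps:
m(H) = 4 (m(H) = -4*(-1) = 4)
l = 89/3735 (l = -22/83 + 13/45 = 89/3735 ≈ 0.023829)
z(v, d) = 126 + 8*v (z(v, d) = 18 + 2*(4*v + 54) = 18 + 2*(54 + 4*v) = 18 + (108 + 8*v) = 126 + 8*v)
1/(z(l, g) + 14412) = 1/((126 + 8*(89/3735)) + 14412) = 1/((126 + 712/3735) + 14412) = 1/(471322/3735 + 14412) = 1/(54300142/3735) = 3735/54300142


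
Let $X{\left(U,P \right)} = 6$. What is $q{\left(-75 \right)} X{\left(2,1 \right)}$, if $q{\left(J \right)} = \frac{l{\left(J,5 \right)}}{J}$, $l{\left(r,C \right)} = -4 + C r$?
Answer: $\frac{758}{25} \approx 30.32$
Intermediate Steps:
$q{\left(J \right)} = \frac{-4 + 5 J}{J}$
$q{\left(-75 \right)} X{\left(2,1 \right)} = \left(5 - \frac{4}{-75}\right) 6 = \left(5 - - \frac{4}{75}\right) 6 = \left(5 + \frac{4}{75}\right) 6 = \frac{379}{75} \cdot 6 = \frac{758}{25}$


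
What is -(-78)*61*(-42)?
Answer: -199836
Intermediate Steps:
-(-78)*61*(-42) = -78*(-61)*(-42) = 4758*(-42) = -199836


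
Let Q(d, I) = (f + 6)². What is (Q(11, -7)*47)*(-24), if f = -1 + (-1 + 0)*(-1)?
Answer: -40608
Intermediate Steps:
f = 0 (f = -1 - 1*(-1) = -1 + 1 = 0)
Q(d, I) = 36 (Q(d, I) = (0 + 6)² = 6² = 36)
(Q(11, -7)*47)*(-24) = (36*47)*(-24) = 1692*(-24) = -40608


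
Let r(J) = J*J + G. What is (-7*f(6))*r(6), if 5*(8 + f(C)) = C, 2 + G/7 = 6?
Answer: 15232/5 ≈ 3046.4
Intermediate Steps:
G = 28 (G = -14 + 7*6 = -14 + 42 = 28)
r(J) = 28 + J² (r(J) = J*J + 28 = J² + 28 = 28 + J²)
f(C) = -8 + C/5
(-7*f(6))*r(6) = (-7*(-8 + (⅕)*6))*(28 + 6²) = (-7*(-8 + 6/5))*(28 + 36) = -7*(-34/5)*64 = (238/5)*64 = 15232/5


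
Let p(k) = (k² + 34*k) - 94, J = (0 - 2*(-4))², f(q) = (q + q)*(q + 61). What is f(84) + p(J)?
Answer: 30538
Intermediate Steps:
f(q) = 2*q*(61 + q) (f(q) = (2*q)*(61 + q) = 2*q*(61 + q))
J = 64 (J = (0 + 8)² = 8² = 64)
p(k) = -94 + k² + 34*k
f(84) + p(J) = 2*84*(61 + 84) + (-94 + 64² + 34*64) = 2*84*145 + (-94 + 4096 + 2176) = 24360 + 6178 = 30538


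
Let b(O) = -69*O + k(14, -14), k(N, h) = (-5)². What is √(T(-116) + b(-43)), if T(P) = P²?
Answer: 8*√257 ≈ 128.25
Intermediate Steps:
k(N, h) = 25
b(O) = 25 - 69*O (b(O) = -69*O + 25 = 25 - 69*O)
√(T(-116) + b(-43)) = √((-116)² + (25 - 69*(-43))) = √(13456 + (25 + 2967)) = √(13456 + 2992) = √16448 = 8*√257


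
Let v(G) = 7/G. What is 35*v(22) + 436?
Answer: 9837/22 ≈ 447.14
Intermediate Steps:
35*v(22) + 436 = 35*(7/22) + 436 = 245/22 + 436 = 9837/22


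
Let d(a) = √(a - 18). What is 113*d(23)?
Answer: 113*√5 ≈ 252.68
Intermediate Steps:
d(a) = √(-18 + a)
113*d(23) = 113*√(-18 + 23) = 113*√5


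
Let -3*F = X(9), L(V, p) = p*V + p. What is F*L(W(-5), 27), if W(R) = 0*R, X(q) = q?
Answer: -81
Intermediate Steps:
W(R) = 0
L(V, p) = p + V*p (L(V, p) = V*p + p = p + V*p)
F = -3 (F = -1/3*9 = -3)
F*L(W(-5), 27) = -81*(1 + 0) = -81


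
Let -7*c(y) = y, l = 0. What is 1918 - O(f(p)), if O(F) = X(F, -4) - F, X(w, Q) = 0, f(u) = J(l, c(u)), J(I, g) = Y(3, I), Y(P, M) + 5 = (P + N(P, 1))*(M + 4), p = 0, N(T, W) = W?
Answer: 1929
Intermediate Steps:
c(y) = -y/7
Y(P, M) = -5 + (1 + P)*(4 + M) (Y(P, M) = -5 + (P + 1)*(M + 4) = -5 + (1 + P)*(4 + M))
J(I, g) = 11 + 4*I (J(I, g) = -1 + I + 4*3 + I*3 = -1 + I + 12 + 3*I = 11 + 4*I)
f(u) = 11 (f(u) = 11 + 4*0 = 11 + 0 = 11)
O(F) = -F (O(F) = 0 - F = -F)
1918 - O(f(p)) = 1918 - (-1)*11 = 1918 - 1*(-11) = 1918 + 11 = 1929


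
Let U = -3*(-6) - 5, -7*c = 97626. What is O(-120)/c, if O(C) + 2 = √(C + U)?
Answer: 7/48813 - 7*I*√107/97626 ≈ 0.0001434 - 0.00074169*I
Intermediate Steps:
c = -97626/7 (c = -⅐*97626 = -97626/7 ≈ -13947.)
U = 13 (U = 18 - 5 = 13)
O(C) = -2 + √(13 + C) (O(C) = -2 + √(C + 13) = -2 + √(13 + C))
O(-120)/c = (-2 + √(13 - 120))/(-97626/7) = (-2 + √(-107))*(-7/97626) = (-2 + I*√107)*(-7/97626) = 7/48813 - 7*I*√107/97626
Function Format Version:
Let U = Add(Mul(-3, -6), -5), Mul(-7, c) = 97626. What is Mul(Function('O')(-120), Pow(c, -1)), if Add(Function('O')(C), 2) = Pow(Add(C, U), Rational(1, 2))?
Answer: Add(Rational(7, 48813), Mul(Rational(-7, 97626), I, Pow(107, Rational(1, 2)))) ≈ Add(0.00014340, Mul(-0.00074169, I))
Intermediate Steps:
c = Rational(-97626, 7) (c = Mul(Rational(-1, 7), 97626) = Rational(-97626, 7) ≈ -13947.)
U = 13 (U = Add(18, -5) = 13)
Function('O')(C) = Add(-2, Pow(Add(13, C), Rational(1, 2))) (Function('O')(C) = Add(-2, Pow(Add(C, 13), Rational(1, 2))) = Add(-2, Pow(Add(13, C), Rational(1, 2))))
Mul(Function('O')(-120), Pow(c, -1)) = Mul(Add(-2, Pow(Add(13, -120), Rational(1, 2))), Pow(Rational(-97626, 7), -1)) = Mul(Add(-2, Pow(-107, Rational(1, 2))), Rational(-7, 97626)) = Mul(Add(-2, Mul(I, Pow(107, Rational(1, 2)))), Rational(-7, 97626)) = Add(Rational(7, 48813), Mul(Rational(-7, 97626), I, Pow(107, Rational(1, 2))))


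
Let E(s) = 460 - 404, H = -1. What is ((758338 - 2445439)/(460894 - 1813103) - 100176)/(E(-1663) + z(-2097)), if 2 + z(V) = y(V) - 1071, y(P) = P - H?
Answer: 135457201683/4209426617 ≈ 32.180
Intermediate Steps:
y(P) = 1 + P (y(P) = P - 1*(-1) = P + 1 = 1 + P)
z(V) = -1072 + V (z(V) = -2 + ((1 + V) - 1071) = -2 + (-1070 + V) = -1072 + V)
E(s) = 56
((758338 - 2445439)/(460894 - 1813103) - 100176)/(E(-1663) + z(-2097)) = ((758338 - 2445439)/(460894 - 1813103) - 100176)/(56 + (-1072 - 2097)) = (-1687101/(-1352209) - 100176)/(56 - 3169) = (-1687101*(-1/1352209) - 100176)/(-3113) = (1687101/1352209 - 100176)*(-1/3113) = -135457201683/1352209*(-1/3113) = 135457201683/4209426617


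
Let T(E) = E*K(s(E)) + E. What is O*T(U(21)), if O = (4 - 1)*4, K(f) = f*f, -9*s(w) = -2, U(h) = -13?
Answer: -4420/27 ≈ -163.70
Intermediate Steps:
s(w) = 2/9 (s(w) = -1/9*(-2) = 2/9)
K(f) = f**2
O = 12 (O = 3*4 = 12)
T(E) = 85*E/81 (T(E) = E*(2/9)**2 + E = E*(4/81) + E = 4*E/81 + E = 85*E/81)
O*T(U(21)) = 12*((85/81)*(-13)) = 12*(-1105/81) = -4420/27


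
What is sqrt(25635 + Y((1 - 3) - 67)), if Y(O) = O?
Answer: sqrt(25566) ≈ 159.89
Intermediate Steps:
sqrt(25635 + Y((1 - 3) - 67)) = sqrt(25635 + ((1 - 3) - 67)) = sqrt(25635 + (-2 - 67)) = sqrt(25635 - 69) = sqrt(25566)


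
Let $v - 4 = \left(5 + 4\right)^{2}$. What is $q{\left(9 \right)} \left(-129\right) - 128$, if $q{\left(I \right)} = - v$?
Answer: $10837$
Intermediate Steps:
$v = 85$ ($v = 4 + \left(5 + 4\right)^{2} = 4 + 9^{2} = 4 + 81 = 85$)
$q{\left(I \right)} = -85$ ($q{\left(I \right)} = \left(-1\right) 85 = -85$)
$q{\left(9 \right)} \left(-129\right) - 128 = \left(-85\right) \left(-129\right) - 128 = 10965 - 128 = 10837$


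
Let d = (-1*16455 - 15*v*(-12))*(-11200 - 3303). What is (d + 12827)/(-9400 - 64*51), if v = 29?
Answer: -20369254/1583 ≈ -12868.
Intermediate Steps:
d = 162941205 (d = (-1*16455 - 15*29*(-12))*(-11200 - 3303) = (-16455 - 435*(-12))*(-14503) = (-16455 + 5220)*(-14503) = -11235*(-14503) = 162941205)
(d + 12827)/(-9400 - 64*51) = (162941205 + 12827)/(-9400 - 64*51) = 162954032/(-9400 - 3264) = 162954032/(-12664) = 162954032*(-1/12664) = -20369254/1583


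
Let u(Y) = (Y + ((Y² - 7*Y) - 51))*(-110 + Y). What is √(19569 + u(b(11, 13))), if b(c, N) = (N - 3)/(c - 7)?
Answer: √415874/4 ≈ 161.22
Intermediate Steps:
b(c, N) = (-3 + N)/(-7 + c)
u(Y) = (-110 + Y)*(-51 + Y² - 6*Y) (u(Y) = (Y + (-51 + Y² - 7*Y))*(-110 + Y) = (-51 + Y² - 6*Y)*(-110 + Y) = (-110 + Y)*(-51 + Y² - 6*Y))
√(19569 + u(b(11, 13))) = √(19569 + (5610 + ((-3 + 13)/(-7 + 11))³ - 116*(-3 + 13)²/(-7 + 11)² + 609*((-3 + 13)/(-7 + 11)))) = √(19569 + (5610 + (10/4)³ - 116*(10/4)² + 609*(10/4))) = √(19569 + (5610 + ((¼)*10)³ - 116*((¼)*10)² + 609*((¼)*10))) = √(19569 + (5610 + (5/2)³ - 116*(5/2)² + 609*(5/2))) = √(19569 + (5610 + 125/8 - 116*25/4 + 3045/2)) = √(19569 + (5610 + 125/8 - 725 + 3045/2)) = √(19569 + 51385/8) = √(207937/8) = √415874/4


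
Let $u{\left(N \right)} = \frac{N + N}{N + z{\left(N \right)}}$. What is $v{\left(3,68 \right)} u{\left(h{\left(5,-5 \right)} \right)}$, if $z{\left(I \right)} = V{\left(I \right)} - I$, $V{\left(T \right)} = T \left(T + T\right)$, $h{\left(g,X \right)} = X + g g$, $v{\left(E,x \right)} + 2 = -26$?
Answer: $- \frac{7}{5} \approx -1.4$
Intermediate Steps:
$v{\left(E,x \right)} = -28$ ($v{\left(E,x \right)} = -2 - 26 = -28$)
$h{\left(g,X \right)} = X + g^{2}$
$V{\left(T \right)} = 2 T^{2}$ ($V{\left(T \right)} = T 2 T = 2 T^{2}$)
$z{\left(I \right)} = - I + 2 I^{2}$ ($z{\left(I \right)} = 2 I^{2} - I = - I + 2 I^{2}$)
$u{\left(N \right)} = \frac{2 N}{N + N \left(-1 + 2 N\right)}$ ($u{\left(N \right)} = \frac{N + N}{N + N \left(-1 + 2 N\right)} = \frac{2 N}{N + N \left(-1 + 2 N\right)}$)
$v{\left(3,68 \right)} u{\left(h{\left(5,-5 \right)} \right)} = - \frac{28}{-5 + 5^{2}} = - \frac{28}{-5 + 25} = - \frac{28}{20} = \left(-28\right) \frac{1}{20} = - \frac{7}{5}$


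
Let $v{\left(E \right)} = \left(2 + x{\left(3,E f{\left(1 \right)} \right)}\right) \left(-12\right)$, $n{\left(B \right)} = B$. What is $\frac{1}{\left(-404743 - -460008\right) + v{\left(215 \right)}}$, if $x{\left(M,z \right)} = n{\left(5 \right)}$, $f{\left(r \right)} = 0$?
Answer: $\frac{1}{55181} \approx 1.8122 \cdot 10^{-5}$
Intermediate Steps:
$x{\left(M,z \right)} = 5$
$v{\left(E \right)} = -84$ ($v{\left(E \right)} = \left(2 + 5\right) \left(-12\right) = 7 \left(-12\right) = -84$)
$\frac{1}{\left(-404743 - -460008\right) + v{\left(215 \right)}} = \frac{1}{\left(-404743 - -460008\right) - 84} = \frac{1}{\left(-404743 + 460008\right) - 84} = \frac{1}{55265 - 84} = \frac{1}{55181}$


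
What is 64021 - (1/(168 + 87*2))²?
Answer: 7488152243/116964 ≈ 64021.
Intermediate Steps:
64021 - (1/(168 + 87*2))² = 64021 - (1/(168 + 174))² = 64021 - (1/342)² = 64021 - 1*1/116964 = 64021 - 1/116964 = 7488152243/116964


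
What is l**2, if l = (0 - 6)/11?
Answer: 36/121 ≈ 0.29752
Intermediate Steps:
l = -6/11 (l = -6*1/11 = -6/11 ≈ -0.54545)
l**2 = (-6/11)**2 = 36/121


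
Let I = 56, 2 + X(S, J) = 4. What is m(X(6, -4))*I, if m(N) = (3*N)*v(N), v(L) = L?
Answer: 672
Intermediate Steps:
X(S, J) = 2 (X(S, J) = -2 + 4 = 2)
m(N) = 3*N**2 (m(N) = (3*N)*N = 3*N**2)
m(X(6, -4))*I = (3*2**2)*56 = (3*4)*56 = 12*56 = 672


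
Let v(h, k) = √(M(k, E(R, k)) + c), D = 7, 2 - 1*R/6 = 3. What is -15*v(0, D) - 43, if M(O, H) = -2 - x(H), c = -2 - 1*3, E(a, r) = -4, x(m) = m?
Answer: -43 - 15*I*√3 ≈ -43.0 - 25.981*I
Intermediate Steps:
R = -6 (R = 12 - 6*3 = 12 - 18 = -6)
c = -5 (c = -2 - 3 = -5)
M(O, H) = -2 - H
v(h, k) = I*√3 (v(h, k) = √((-2 - 1*(-4)) - 5) = √((-2 + 4) - 5) = √(2 - 5) = √(-3) = I*√3)
-15*v(0, D) - 43 = -15*I*√3 - 43 = -43 - 15*I*√3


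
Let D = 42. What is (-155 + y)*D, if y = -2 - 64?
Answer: -9282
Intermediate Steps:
y = -66
(-155 + y)*D = (-155 - 66)*42 = -221*42 = -9282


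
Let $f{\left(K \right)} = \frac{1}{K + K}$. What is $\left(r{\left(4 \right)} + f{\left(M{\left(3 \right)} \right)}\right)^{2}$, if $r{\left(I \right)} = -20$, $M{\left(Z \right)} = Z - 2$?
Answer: $\frac{1521}{4} \approx 380.25$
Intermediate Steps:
$M{\left(Z \right)} = -2 + Z$
$f{\left(K \right)} = \frac{1}{2 K}$
$\left(r{\left(4 \right)} + f{\left(M{\left(3 \right)} \right)}\right)^{2} = \left(-20 + \frac{1}{2 \left(-2 + 3\right)}\right)^{2} = \left(-20 + \frac{1}{2 \cdot 1}\right)^{2} = \left(-20 + \frac{1}{2} \cdot 1\right)^{2} = \left(-20 + \frac{1}{2}\right)^{2} = \left(- \frac{39}{2}\right)^{2} = \frac{1521}{4}$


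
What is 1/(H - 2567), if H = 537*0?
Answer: -1/2567 ≈ -0.00038956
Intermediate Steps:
H = 0
1/(H - 2567) = 1/(0 - 2567) = 1/(-2567) = -1/2567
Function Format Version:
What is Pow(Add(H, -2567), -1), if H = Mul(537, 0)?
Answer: Rational(-1, 2567) ≈ -0.00038956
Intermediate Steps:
H = 0
Pow(Add(H, -2567), -1) = Pow(Add(0, -2567), -1) = Pow(-2567, -1) = Rational(-1, 2567)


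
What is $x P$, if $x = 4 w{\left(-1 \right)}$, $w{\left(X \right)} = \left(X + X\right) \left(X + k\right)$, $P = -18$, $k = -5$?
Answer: $-864$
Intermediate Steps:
$w{\left(X \right)} = 2 X \left(-5 + X\right)$ ($w{\left(X \right)} = \left(X + X\right) \left(X - 5\right) = 2 X \left(-5 + X\right)$)
$x = 48$ ($x = 4 \cdot 2 \left(-1\right) \left(-5 - 1\right) = 4 \cdot 2 \left(-1\right) \left(-6\right) = 4 \cdot 12 = 48$)
$x P = 48 \left(-18\right) = -864$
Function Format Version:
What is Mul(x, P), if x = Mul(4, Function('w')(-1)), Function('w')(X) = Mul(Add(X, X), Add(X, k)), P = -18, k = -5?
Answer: -864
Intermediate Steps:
Function('w')(X) = Mul(2, X, Add(-5, X)) (Function('w')(X) = Mul(Add(X, X), Add(X, -5)) = Mul(Mul(2, X), Add(-5, X)) = Mul(2, X, Add(-5, X)))
x = 48 (x = Mul(4, Mul(2, -1, Add(-5, -1))) = Mul(4, Mul(2, -1, -6)) = Mul(4, 12) = 48)
Mul(x, P) = Mul(48, -18) = -864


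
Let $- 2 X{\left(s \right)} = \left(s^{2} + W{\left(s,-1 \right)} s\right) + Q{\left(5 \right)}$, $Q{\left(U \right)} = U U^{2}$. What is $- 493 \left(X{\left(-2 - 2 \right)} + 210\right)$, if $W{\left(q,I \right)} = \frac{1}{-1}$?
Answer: $- \frac{135575}{2} \approx -67788.0$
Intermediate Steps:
$Q{\left(U \right)} = U^{3}$
$W{\left(q,I \right)} = -1$
$X{\left(s \right)} = - \frac{125}{2} + \frac{s}{2} - \frac{s^{2}}{2}$ ($X{\left(s \right)} = - \frac{\left(s^{2} - s\right) + 5^{3}}{2} = - \frac{\left(s^{2} - s\right) + 125}{2} = - \frac{125 + s^{2} - s}{2} = - \frac{125}{2} + \frac{s}{2} - \frac{s^{2}}{2}$)
$- 493 \left(X{\left(-2 - 2 \right)} + 210\right) = - 493 \left(\left(- \frac{125}{2} + \frac{-2 - 2}{2} - \frac{\left(-2 - 2\right)^{2}}{2}\right) + 210\right) = - 493 \left(\left(- \frac{125}{2} + \frac{1}{2} \left(-4\right) - \frac{\left(-4\right)^{2}}{2}\right) + 210\right) = - 493 \left(\left(- \frac{125}{2} - 2 - 8\right) + 210\right) = - 493 \left(- \frac{145}{2} + 210\right) = \left(-493\right) \frac{275}{2} = - \frac{135575}{2}$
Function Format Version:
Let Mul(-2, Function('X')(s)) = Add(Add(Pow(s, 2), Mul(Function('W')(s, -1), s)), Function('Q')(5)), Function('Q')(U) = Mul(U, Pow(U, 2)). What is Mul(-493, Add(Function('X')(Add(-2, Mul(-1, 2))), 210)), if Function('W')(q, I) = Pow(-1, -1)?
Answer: Rational(-135575, 2) ≈ -67788.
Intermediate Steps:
Function('Q')(U) = Pow(U, 3)
Function('W')(q, I) = -1
Function('X')(s) = Add(Rational(-125, 2), Mul(Rational(1, 2), s), Mul(Rational(-1, 2), Pow(s, 2))) (Function('X')(s) = Mul(Rational(-1, 2), Add(Add(Pow(s, 2), Mul(-1, s)), Pow(5, 3))) = Mul(Rational(-1, 2), Add(Add(Pow(s, 2), Mul(-1, s)), 125)) = Mul(Rational(-1, 2), Add(125, Pow(s, 2), Mul(-1, s))) = Add(Rational(-125, 2), Mul(Rational(1, 2), s), Mul(Rational(-1, 2), Pow(s, 2))))
Mul(-493, Add(Function('X')(Add(-2, Mul(-1, 2))), 210)) = Mul(-493, Add(Add(Rational(-125, 2), Mul(Rational(1, 2), Add(-2, Mul(-1, 2))), Mul(Rational(-1, 2), Pow(Add(-2, Mul(-1, 2)), 2))), 210)) = Mul(-493, Add(Add(Rational(-125, 2), Mul(Rational(1, 2), Add(-2, -2)), Mul(Rational(-1, 2), Pow(Add(-2, -2), 2))), 210)) = Mul(-493, Add(Add(Rational(-125, 2), Mul(Rational(1, 2), -4), Mul(Rational(-1, 2), Pow(-4, 2))), 210)) = Mul(-493, Add(Add(Rational(-125, 2), -2, Mul(Rational(-1, 2), 16)), 210)) = Mul(-493, Add(Add(Rational(-125, 2), -2, -8), 210)) = Mul(-493, Add(Rational(-145, 2), 210)) = Mul(-493, Rational(275, 2)) = Rational(-135575, 2)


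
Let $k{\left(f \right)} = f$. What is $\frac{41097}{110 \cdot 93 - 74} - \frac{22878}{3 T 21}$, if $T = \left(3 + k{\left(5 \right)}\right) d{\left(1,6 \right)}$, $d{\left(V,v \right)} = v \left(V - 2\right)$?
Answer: $\frac{4953143}{426552} \approx 11.612$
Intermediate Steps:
$d{\left(V,v \right)} = v \left(-2 + V\right)$
$T = -48$ ($T = \left(3 + 5\right) 6 \left(-2 + 1\right) = 8 \cdot 6 \left(-1\right) = 8 \left(-6\right) = -48$)
$\frac{41097}{110 \cdot 93 - 74} - \frac{22878}{3 T 21} = \frac{41097}{110 \cdot 93 - 74} - \frac{22878}{3 \left(-48\right) 21} = \frac{41097}{10230 - 74} - \frac{22878}{\left(-144\right) 21} = \frac{41097}{10156} - \frac{22878}{-3024} = 41097 \cdot \frac{1}{10156} - - \frac{1271}{168} = \frac{41097}{10156} + \frac{1271}{168} = \frac{4953143}{426552}$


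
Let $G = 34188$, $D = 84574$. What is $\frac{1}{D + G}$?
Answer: $\frac{1}{118762} \approx 8.4202 \cdot 10^{-6}$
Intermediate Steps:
$\frac{1}{D + G} = \frac{1}{84574 + 34188} = \frac{1}{118762}$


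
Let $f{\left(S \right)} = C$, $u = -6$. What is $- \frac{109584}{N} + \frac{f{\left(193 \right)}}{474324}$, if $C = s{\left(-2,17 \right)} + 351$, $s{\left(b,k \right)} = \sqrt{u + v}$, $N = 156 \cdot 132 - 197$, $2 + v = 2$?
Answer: $- \frac{17323720857}{3224612660} + \frac{i \sqrt{6}}{474324} \approx -5.3723 + 5.1642 \cdot 10^{-6} i$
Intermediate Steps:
$v = 0$ ($v = -2 + 2 = 0$)
$N = 20395$ ($N = 20592 - 197 = 20395$)
$s{\left(b,k \right)} = i \sqrt{6}$ ($s{\left(b,k \right)} = \sqrt{-6 + 0} = \sqrt{-6} = i \sqrt{6}$)
$C = 351 + i \sqrt{6}$ ($C = i \sqrt{6} + 351 = 351 + i \sqrt{6} \approx 351.0 + 2.4495 i$)
$f{\left(S \right)} = 351 + i \sqrt{6}$
$- \frac{109584}{N} + \frac{f{\left(193 \right)}}{474324} = - \frac{109584}{20395} + \frac{351 + i \sqrt{6}}{474324} = \left(-109584\right) \frac{1}{20395} + \left(351 + i \sqrt{6}\right) \frac{1}{474324} = - \frac{109584}{20395} + \left(\frac{117}{158108} + \frac{i \sqrt{6}}{474324}\right) = - \frac{17323720857}{3224612660} + \frac{i \sqrt{6}}{474324}$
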